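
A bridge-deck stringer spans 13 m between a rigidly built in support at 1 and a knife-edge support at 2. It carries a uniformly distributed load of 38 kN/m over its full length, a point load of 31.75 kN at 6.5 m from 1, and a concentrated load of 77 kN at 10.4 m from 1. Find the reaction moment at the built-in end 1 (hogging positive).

Choose R_2 as the redundant. The primary structure is the cantilever fixed at 1.
Deflection at 2 on the released cantilever, summing each load's contribution:
  UDL 38: wL⁴/(8EI) = 135665/EI
  point load 31.75 at a = 6.5: Pa²(3L − a)/(6EI) = 7266/EI
  point load 77 at a = 10.4: Pa²(3L − a)/(6EI) = 39698/EI
  δ_0 = 182629/EI
Tip deflection under a unit load at 2: L³/(3EI) = 732.3/EI.
Compatibility at 2: δ_0 − R_2·δ_{22} = 0, so R_2 = 182629/732.3 = 249.4 kN.
Moment equilibrium about 1: M_1 = Σ(load moments about 1) − R_2·L = 4218 − 249.4×13 = 976.2 kN·m.

M_1 = 976.2 kN·m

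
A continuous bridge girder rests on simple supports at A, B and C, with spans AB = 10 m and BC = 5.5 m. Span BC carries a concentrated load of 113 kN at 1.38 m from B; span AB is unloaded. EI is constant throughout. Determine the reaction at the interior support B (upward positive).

R_B = 94.86 kN

Take M_B as the redundant. Released structure: two simple spans AB and BC with a hinge at B.
End slopes at the hinge B, treating each span as simply supported:
  span BC: point load 113 at a = 1.38: Pab(L + b)/(6LEI) = 187.3/EI
  relative rotation θ_0 = (0 + 187.3)/EI = 187.3/EI
A unit hogging moment at B produces rotation L₁/(3EI) + L₂/(3EI) = 5.167/EI.
Compatibility: M_B·(L₁+L₂)/(3EI) = θ_0, giving M_B = 36.25 kN·m (hogging).
Span AB, ΣM about A with M_B applied at B: R_B^{AB}·10 = 0 + 36.25, so R_B^{AB} = 3.625 kN and R_A = 0 − 3.625 = -3.625 kN.
Span BC, ΣM about C: R_B^{BC}·5.5 = 465.6 + 36.25, so R_B^{BC} = 91.24 kN and R_C = 113 − 91.24 = 21.76 kN.
R_B = 3.625 + 91.24 = 94.86 kN.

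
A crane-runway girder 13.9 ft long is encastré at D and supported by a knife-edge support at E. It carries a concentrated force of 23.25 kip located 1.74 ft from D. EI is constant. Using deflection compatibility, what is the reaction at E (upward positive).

R_E = 0.5237 kip

Choose R_E as the redundant. The primary structure is the cantilever fixed at D.
Downward deflection at the released point E due to the loads:
  point load 23.25 at a = 1.74: Pa²(3L − a)/(6EI) = 468.8/EI
Tip deflection under a unit load at E: L³/(3EI) = 895.2/EI.
The prop prevents deflection at E: R_E = δ_0/δ_{EE} = 468.8/895.2 = 0.5237 kip.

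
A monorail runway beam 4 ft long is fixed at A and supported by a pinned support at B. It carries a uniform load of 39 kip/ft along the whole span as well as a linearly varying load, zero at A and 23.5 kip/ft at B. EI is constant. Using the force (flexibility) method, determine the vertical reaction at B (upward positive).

Release the roller at B. Primary structure: cantilever fixed at A.
Free-end deflection of the primary structure under the applied loading (downward +):
  UDL 39: wL⁴/(8EI) = 1248/EI
  triangular load, peak 23.5 at the free end: 11w₀L⁴/(120EI) = 551.5/EI
  δ_0 = 1799/EI
Flexibility coefficient — unit upward force at B: δ_{BB} = L³/(3EI) = 21.33/EI.
Compatibility at B: δ_0 − R_B·δ_{BB} = 0, so R_B = 1799/21.33 = 84.35 kip.

R_B = 84.35 kip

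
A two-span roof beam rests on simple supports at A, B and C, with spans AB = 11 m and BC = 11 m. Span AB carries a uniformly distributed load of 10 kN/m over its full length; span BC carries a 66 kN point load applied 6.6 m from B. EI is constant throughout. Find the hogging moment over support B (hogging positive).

Release continuity at B by inserting a hinge; the redundant is the internal moment M_B. The primary structure is two simply-supported spans AB and BC.
End slopes at the hinge B, treating each span as simply supported:
  span AB: UDL 10: wL³/(24EI) = 554.6/EI
  span BC: point load 66 at a = 6.6: Pab(L + b)/(6LEI) = 447.2/EI
  relative rotation θ_0 = (554.6 + 447.2)/EI = 1002/EI
A unit hogging moment at B produces rotation L₁/(3EI) + L₂/(3EI) = 7.333/EI.
Slope continuity at B: θ_0 = M_B·7.333/EI, so M_B = 1002/7.333 = 136.6 kN·m (hogging).

M_B = 136.6 kN·m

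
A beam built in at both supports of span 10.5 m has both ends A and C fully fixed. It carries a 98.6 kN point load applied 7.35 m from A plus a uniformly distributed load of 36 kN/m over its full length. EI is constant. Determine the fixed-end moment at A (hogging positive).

M_A = 396 kN·m

Take the two fixed-end moments M_A, M_C as redundants; the released structure is the simple span AC.
Simple-span end rotations at A and C under the given loads:
  at A: point load 98.6 at a = 7.35: Pab(L + b)/(6LEI) = 494.6/EI
  at C: point load 98.6 at a = 7.35: Pab(L + a)/(6LEI) = 646.8/EI
  at A: UDL 36: wL³/(24EI) = 1736/EI
  at C: UDL 36: wL³/(24EI) = 1736/EI
  θ_A0 = 2231/EI,  θ_C0 = 2383/EI
Flexibility coefficients: a unit moment at one end gives L/(3EI) there and L/(6EI) at the far end, so f₁₁ = f₂₂ = 3.5/EI and f₁₂ = f₂₁ = 1.75/EI.
Compatibility — zero rotation at each built-in end:
  3.5 M_A + 1.75 M_C = 2231
  1.75 M_A + 3.5 M_C = 2383
Solving the pair gives M_A = 396 kN·m and M_C = 482.9 kN·m (hogging).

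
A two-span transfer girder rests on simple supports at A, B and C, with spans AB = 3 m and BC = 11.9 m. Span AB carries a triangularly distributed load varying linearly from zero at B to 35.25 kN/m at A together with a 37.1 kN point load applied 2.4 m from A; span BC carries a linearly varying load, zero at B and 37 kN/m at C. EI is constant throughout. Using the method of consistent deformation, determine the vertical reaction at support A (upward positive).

R_A = -41.02 kN

Insert a hinge at B; M_B is the redundant, and each span becomes simply supported.
End slopes at the hinge B, treating each span as simply supported:
  span AB: triangular load, peak 35.25: 7w₀L³/(360EI) = 18.51/EI
  span AB: point load 37.1 at a = 2.4: Pab(L + a)/(6LEI) = 16.03/EI
  span BC: triangular load, peak 37: 7w₀L³/(360EI) = 1212/EI
  relative rotation θ_0 = (34.53 + 1212)/EI = 1247/EI
A unit hogging moment at B produces rotation L₁/(3EI) + L₂/(3EI) = 4.967/EI.
Slope continuity at B: θ_0 = M_B·4.967/EI, so M_B = 1247/4.967 = 251.1 kN·m (hogging).
Span AB, ΣM about A with M_B applied at B: R_B^{AB}·3 = 141.9 + 251.1, so R_B^{AB} = 131 kN and R_A = 89.97 − 131 = -41.02 kN.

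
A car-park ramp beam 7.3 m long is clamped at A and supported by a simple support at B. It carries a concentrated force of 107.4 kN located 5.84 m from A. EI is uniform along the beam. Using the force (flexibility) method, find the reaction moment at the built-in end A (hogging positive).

Release the roller at B. Primary structure: cantilever fixed at A.
Deflection at B on the released cantilever, summing each load's contribution:
  point load 107.4 at a = 5.84: Pa²(3L − a)/(6EI) = 9804/EI
Flexibility coefficient — unit upward force at B: δ_{BB} = L³/(3EI) = 129.7/EI.
The prop prevents deflection at B: R_B = δ_0/δ_{BB} = 9804/129.7 = 75.61 kN.
Moment equilibrium about A: M_A = Σ(load moments about A) − R_B·L = 627.2 − 75.61×7.3 = 75.27 kN·m.

M_A = 75.27 kN·m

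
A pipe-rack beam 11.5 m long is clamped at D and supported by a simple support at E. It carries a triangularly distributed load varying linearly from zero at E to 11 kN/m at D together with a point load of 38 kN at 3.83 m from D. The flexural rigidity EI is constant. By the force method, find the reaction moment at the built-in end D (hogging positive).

Remove the prop at E; the released (primary) structure is a cantilever built in at D.
Primary-structure tip deflection at E by superposition:
  triangular load, peak 11 at the fixed end: w₀L⁴/(30EI) = 6413/EI
  point load 38 at a = 3.83: Pa²(3L − a)/(6EI) = 2849/EI
  δ_0 = 9262/EI
Tip deflection under a unit load at E: L³/(3EI) = 507/EI.
Compatibility at E: δ_0 − R_E·δ_{EE} = 0, so R_E = 9262/507 = 18.27 kN.
Moment equilibrium about D: M_D = Σ(load moments about D) − R_E·L = 388 − 18.27×11.5 = 177.9 kN·m.

M_D = 177.9 kN·m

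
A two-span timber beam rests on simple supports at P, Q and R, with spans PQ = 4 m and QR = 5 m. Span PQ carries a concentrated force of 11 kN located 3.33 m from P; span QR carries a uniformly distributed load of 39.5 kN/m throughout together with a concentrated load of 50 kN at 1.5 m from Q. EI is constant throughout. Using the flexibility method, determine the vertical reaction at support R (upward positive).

Release continuity at Q by inserting a hinge; the redundant is the internal moment M_Q. The primary structure is two simply-supported spans PQ and QR.
Rotations at Q on the released spans (each span's end-slope, ×1/EI):
  span PQ: point load 11 at a = 3.33: Pab(L + a)/(6LEI) = 7.496/EI
  span QR: UDL 39.5: wL³/(24EI) = 205.7/EI
  span QR: point load 50 at a = 1.5: Pab(L + b)/(6LEI) = 74.38/EI
  relative rotation θ_0 = (7.496 + 280.1)/EI = 287.6/EI
A unit hogging moment at Q produces rotation L₁/(3EI) + L₂/(3EI) = 3/EI.
Compatibility: M_Q·(L₁+L₂)/(3EI) = θ_0, giving M_Q = 95.87 kN·m (hogging).
Span QR, ΣM about R: R_Q^{QR}·5 = 668.8 + 95.87, so R_Q^{QR} = 152.9 kN and R_R = 247.5 − 152.9 = 94.58 kN.

R_R = 94.58 kN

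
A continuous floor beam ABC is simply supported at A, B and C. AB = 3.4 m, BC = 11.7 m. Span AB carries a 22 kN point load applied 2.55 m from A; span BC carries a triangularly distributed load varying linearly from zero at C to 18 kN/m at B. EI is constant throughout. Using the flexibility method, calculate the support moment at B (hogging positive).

Release continuity at B by inserting a hinge; the redundant is the internal moment M_B. The primary structure is two simply-supported spans AB and BC.
End slopes at the hinge B, treating each span as simply supported:
  span AB: point load 22 at a = 2.55: Pab(L + a)/(6LEI) = 13.91/EI
  span BC: triangular load, peak 18: w₀L³/(45EI) = 640.6/EI
  relative rotation θ_0 = (13.91 + 640.6)/EI = 654.6/EI
A unit hogging moment at B produces rotation L₁/(3EI) + L₂/(3EI) = 5.033/EI.
Compatibility: M_B·(L₁+L₂)/(3EI) = θ_0, giving M_B = 130 kN·m (hogging).

M_B = 130 kN·m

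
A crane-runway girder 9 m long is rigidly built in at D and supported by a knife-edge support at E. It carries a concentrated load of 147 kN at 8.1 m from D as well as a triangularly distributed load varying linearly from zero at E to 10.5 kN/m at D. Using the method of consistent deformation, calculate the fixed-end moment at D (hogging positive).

Choose R_E as the redundant. The primary structure is the cantilever fixed at D.
Free-end deflection of the primary structure under the applied loading (downward +):
  point load 147 at a = 8.1: Pa²(3L − a)/(6EI) = 30381/EI
  triangular load, peak 10.5 at the fixed end: w₀L⁴/(30EI) = 2296/EI
  δ_0 = 32677/EI
Flexibility coefficient — unit upward force at E: δ_{EE} = L³/(3EI) = 243/EI.
The prop prevents deflection at E: R_E = δ_0/δ_{EE} = 32677/243 = 134.5 kN.
Moment equilibrium about D: M_D = Σ(load moments about D) − R_E·L = 1332 − 134.5×9 = 122.2 kN·m.

M_D = 122.2 kN·m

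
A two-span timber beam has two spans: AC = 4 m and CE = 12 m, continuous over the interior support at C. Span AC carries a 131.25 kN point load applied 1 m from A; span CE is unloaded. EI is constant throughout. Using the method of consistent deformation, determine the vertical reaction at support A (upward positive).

R_A = 94.59 kN

Take M_C as the redundant. Released structure: two simple spans AC and CE with a hinge at C.
End slopes at the hinge C, treating each span as simply supported:
  span AC: point load 131.25 at a = 1: Pab(L + a)/(6LEI) = 82.03/EI
  relative rotation θ_0 = (82.03 + 0)/EI = 82.03/EI
A unit hogging moment at C produces rotation L₁/(3EI) + L₂/(3EI) = 5.333/EI.
Compatibility: M_C·(L₁+L₂)/(3EI) = θ_0, giving M_C = 15.38 kN·m (hogging).
Span AC, ΣM about A with M_C applied at C: R_C^{AC}·4 = 131.2 + 15.38, so R_C^{AC} = 36.66 kN and R_A = 131.2 − 36.66 = 94.59 kN.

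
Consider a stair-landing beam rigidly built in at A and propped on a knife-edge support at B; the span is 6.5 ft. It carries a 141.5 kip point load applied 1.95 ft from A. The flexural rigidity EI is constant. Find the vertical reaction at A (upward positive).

R_A = 124.3 kip

Choose R_B as the redundant. The primary structure is the cantilever fixed at A.
Deflection at B on the released cantilever, summing each load's contribution:
  point load 141.5 at a = 1.95: Pa²(3L − a)/(6EI) = 1574/EI
Tip deflection under a unit load at B: L³/(3EI) = 91.54/EI.
Compatibility at B: δ_0 − R_B·δ_{BB} = 0, so R_B = 1574/91.54 = 17.19 kip.
Vertical equilibrium: R_A = ΣP − R_B = 141.5 − 17.19 = 124.3 kip.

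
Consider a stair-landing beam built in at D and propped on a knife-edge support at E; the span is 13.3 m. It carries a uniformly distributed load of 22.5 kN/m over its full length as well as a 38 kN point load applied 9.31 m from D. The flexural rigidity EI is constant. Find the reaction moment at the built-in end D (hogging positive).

M_D = 566.5 kN·m

Take the reaction at E as the redundant and release it; the primary structure is a cantilever fixed at D.
Downward deflection at the released point E due to the loads:
  UDL 22.5: wL⁴/(8EI) = 88003/EI
  point load 38 at a = 9.31: Pa²(3L − a)/(6EI) = 16792/EI
  δ_0 = 104796/EI
Tip deflection under a unit load at E: L³/(3EI) = 784.2/EI.
Compatibility at E: δ_0 − R_E·δ_{EE} = 0, so R_E = 104796/784.2 = 133.6 kN.
Moment equilibrium about D: M_D = Σ(load moments about D) − R_E·L = 2344 − 133.6×13.3 = 566.5 kN·m.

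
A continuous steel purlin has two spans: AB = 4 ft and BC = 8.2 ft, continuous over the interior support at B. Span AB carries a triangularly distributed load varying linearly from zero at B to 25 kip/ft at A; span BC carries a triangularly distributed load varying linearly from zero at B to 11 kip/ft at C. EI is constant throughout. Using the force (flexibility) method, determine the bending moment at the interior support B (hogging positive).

Take M_B as the redundant. Released structure: two simple spans AB and BC with a hinge at B.
Rotations at B on the released spans (each span's end-slope, ×1/EI):
  span AB: triangular load, peak 25: 7w₀L³/(360EI) = 31.11/EI
  span BC: triangular load, peak 11: 7w₀L³/(360EI) = 117.9/EI
  relative rotation θ_0 = (31.11 + 117.9)/EI = 149/EI
A unit hogging moment at B produces rotation L₁/(3EI) + L₂/(3EI) = 4.067/EI.
Compatibility: M_B·(L₁+L₂)/(3EI) = θ_0, giving M_B = 36.65 kip·ft (hogging).

M_B = 36.65 kip·ft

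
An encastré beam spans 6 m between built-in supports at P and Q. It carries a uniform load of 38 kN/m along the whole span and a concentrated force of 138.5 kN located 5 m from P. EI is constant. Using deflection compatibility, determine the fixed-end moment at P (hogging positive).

Take the two fixed-end moments M_P, M_Q as redundants; the released structure is the simple span PQ.
Simple-span end rotations at P and Q under the given loads:
  at P: UDL 38: wL³/(24EI) = 342/EI
  at Q: UDL 38: wL³/(24EI) = 342/EI
  at P: point load 138.5 at a = 5: Pab(L + b)/(6LEI) = 134.7/EI
  at Q: point load 138.5 at a = 5: Pab(L + a)/(6LEI) = 211.6/EI
  θ_P0 = 476.7/EI,  θ_Q0 = 553.6/EI
Flexibility coefficients: a unit moment at one end gives L/(3EI) there and L/(6EI) at the far end, so f₁₁ = f₂₂ = 2/EI and f₁₂ = f₂₁ = 1/EI.
Compatibility — zero rotation at each built-in end:
  2 M_P + 1 M_Q = 476.7
  1 M_P + 2 M_Q = 553.6
Solving the pair gives M_P = 133.2 kN·m and M_Q = 210.2 kN·m (hogging).

M_P = 133.2 kN·m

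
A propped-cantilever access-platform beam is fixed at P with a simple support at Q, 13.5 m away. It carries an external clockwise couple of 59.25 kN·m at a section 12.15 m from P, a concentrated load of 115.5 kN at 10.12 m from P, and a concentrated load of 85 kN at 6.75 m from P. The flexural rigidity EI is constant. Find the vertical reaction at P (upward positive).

R_P = 94.39 kN

Remove the prop at Q; the released (primary) structure is a cantilever built in at P.
Primary-structure tip deflection at Q by superposition:
  clockwise couple 59.25 at a = 12.15: M₀a(2L − a)/(2EI) = 5345/EI
  point load 115.5 at a = 10.12: Pa²(3L − a)/(6EI) = 59893/EI
  point load 85 at a = 6.75: Pa²(3L − a)/(6EI) = 21785/EI
  δ_0 = 87023/EI
Tip deflection under a unit load at Q: L³/(3EI) = 820.1/EI.
Compatibility at Q: δ_0 − R_Q·δ_{QQ} = 0, so R_Q = 87023/820.1 = 106.1 kN.
Vertical equilibrium: R_P = ΣP − R_Q = 200.5 − 106.1 = 94.39 kN.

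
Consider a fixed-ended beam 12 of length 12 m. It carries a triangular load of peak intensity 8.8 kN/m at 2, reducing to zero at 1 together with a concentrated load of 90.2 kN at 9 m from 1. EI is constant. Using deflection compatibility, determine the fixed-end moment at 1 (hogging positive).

Take the two fixed-end moments M_1, M_2 as redundants; the released structure is the simple span 12.
On the primary (simply-supported) span, the end slopes from the loading are:
  at 1: triangular load, peak 8.8: 7w₀L³/(360EI) = 295.7/EI
  at 2: triangular load, peak 8.8: w₀L³/(45EI) = 337.9/EI
  at 1: point load 90.2 at a = 9: Pab(L + b)/(6LEI) = 507.4/EI
  at 2: point load 90.2 at a = 9: Pab(L + a)/(6LEI) = 710.3/EI
  θ_10 = 803.1/EI,  θ_20 = 1048/EI
Flexibility coefficients: a unit moment at one end gives L/(3EI) there and L/(6EI) at the far end, so f₁₁ = f₂₂ = 4/EI and f₁₂ = f₂₁ = 2/EI.
Compatibility — zero rotation at each built-in end:
  4 M_1 + 2 M_2 = 803.1
  2 M_1 + 4 M_2 = 1048
Solving the pair gives M_1 = 92.98 kN·m and M_2 = 215.6 kN·m (hogging).

M_1 = 92.98 kN·m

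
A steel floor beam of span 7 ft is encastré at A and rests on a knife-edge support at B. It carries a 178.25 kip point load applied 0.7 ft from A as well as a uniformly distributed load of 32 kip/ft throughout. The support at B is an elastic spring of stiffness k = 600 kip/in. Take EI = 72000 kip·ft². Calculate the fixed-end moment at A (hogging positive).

Take the reaction at B as the redundant and release it; the primary structure is a cantilever fixed at A.
Downward deflection at the released point B due to the loads:
  point load 178.25 at a = 0.7: Pa²(3L − a)/(6EI) = 295.5/EI
  UDL 32: wL⁴/(8EI) = 9604/EI
  δ_0 = 9900/EI
Flexibility coefficient — unit upward force at B: δ_{BB} = L³/(3EI) = 114.3/EI.
With EI = 72000 kip·ft²: δ_0 = 0.13749 ft and δ_{BB} = 0.001588 ft/kip.
Compatibility — the spring shortens by R_B/k under the reaction it provides: δ_0 − R_B·δ_{BB} = R_B/k. With 1/k = 1/(600×12) ft/kip = 0.000139 ft/kip, R_B = δ_0 / (δ_{BB} + 1/k) = 0.13749 / (0.001588 + 0.000139) = 79.62 kip.
Moment equilibrium about A: M_A = Σ(load moments about A) − R_B·L = 908.8 − 79.62×7 = 351.4 kip·ft.

M_A = 351.4 kip·ft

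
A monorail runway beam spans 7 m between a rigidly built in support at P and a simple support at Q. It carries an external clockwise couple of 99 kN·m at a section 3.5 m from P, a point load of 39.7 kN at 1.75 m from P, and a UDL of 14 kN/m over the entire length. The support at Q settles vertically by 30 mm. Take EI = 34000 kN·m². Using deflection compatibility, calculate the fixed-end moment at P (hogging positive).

Remove the prop at Q; the released (primary) structure is a cantilever built in at P.
Free-end deflection of the primary structure under the applied loading (downward +):
  clockwise couple 99 at a = 3.5: M₀a(2L − a)/(2EI) = 1819/EI
  point load 39.7 at a = 1.75: Pa²(3L − a)/(6EI) = 390.1/EI
  UDL 14: wL⁴/(8EI) = 4202/EI
  δ_0 = 6411/EI
Flexibility coefficient — unit upward force at Q: δ_{QQ} = L³/(3EI) = 114.3/EI.
With EI = 34000 kN·m²: δ_0 = 0.18856 m and δ_{QQ} = 0.003363 m/kN.
Compatibility — the beam at Q must follow the support down by 0.03 m: δ_0 − R_Q·δ_{QQ} = 0.03, so R_Q = (0.18856 − 0.03)/0.003363 = 47.15 kN.
Moment equilibrium about P: M_P = Σ(load moments about P) − R_Q·L = 511.5 − 47.15×7 = 181.4 kN·m.

M_P = 181.4 kN·m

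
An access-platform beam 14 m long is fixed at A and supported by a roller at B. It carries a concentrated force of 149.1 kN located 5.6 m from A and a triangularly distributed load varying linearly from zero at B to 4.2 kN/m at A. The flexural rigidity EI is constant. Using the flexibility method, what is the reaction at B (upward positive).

Choose R_B as the redundant. The primary structure is the cantilever fixed at A.
Deflection at B on the released cantilever, summing each load's contribution:
  point load 149.1 at a = 5.6: Pa²(3L − a)/(6EI) = 28366/EI
  triangular load, peak 4.2 at the fixed end: w₀L⁴/(30EI) = 5378/EI
  δ_0 = 33745/EI
Tip deflection under a unit load at B: L³/(3EI) = 914.7/EI.
Compatibility at B: δ_0 − R_B·δ_{BB} = 0, so R_B = 33745/914.7 = 36.89 kN.

R_B = 36.89 kN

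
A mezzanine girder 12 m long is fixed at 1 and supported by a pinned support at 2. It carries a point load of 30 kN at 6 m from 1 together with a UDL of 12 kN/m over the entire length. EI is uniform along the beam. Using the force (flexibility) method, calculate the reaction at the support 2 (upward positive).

R_2 = 63.38 kN

Take the reaction at 2 as the redundant and release it; the primary structure is a cantilever fixed at 1.
Free-end deflection of the primary structure under the applied loading (downward +):
  point load 30 at a = 6: Pa²(3L − a)/(6EI) = 5400/EI
  UDL 12: wL⁴/(8EI) = 31104/EI
  δ_0 = 36504/EI
Flexibility coefficient — unit upward force at 2: δ_{22} = L³/(3EI) = 576/EI.
Compatibility at 2: δ_0 − R_2·δ_{22} = 0, so R_2 = 36504/576 = 63.38 kN.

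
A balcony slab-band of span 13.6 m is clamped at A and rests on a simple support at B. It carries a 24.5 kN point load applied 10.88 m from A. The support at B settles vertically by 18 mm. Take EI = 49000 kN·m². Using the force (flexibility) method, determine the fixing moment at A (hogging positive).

M_A = 46.29 kN·m

Take the reaction at B as the redundant and release it; the primary structure is a cantilever fixed at A.
Downward deflection at the released point B due to the loads:
  point load 24.5 at a = 10.88: Pa²(3L − a)/(6EI) = 14462/EI
Flexibility coefficient — unit upward force at B: δ_{BB} = L³/(3EI) = 838.5/EI.
With EI = 49000 kN·m²: δ_0 = 0.29515 m and δ_{BB} = 0.017112 m/kN.
Compatibility — the beam at B must follow the support down by 0.018 m: δ_0 − R_B·δ_{BB} = 0.018, so R_B = (0.29515 − 0.018)/0.017112 = 16.2 kN.
Moment equilibrium about A: M_A = Σ(load moments about A) − R_B·L = 266.6 − 16.2×13.6 = 46.29 kN·m.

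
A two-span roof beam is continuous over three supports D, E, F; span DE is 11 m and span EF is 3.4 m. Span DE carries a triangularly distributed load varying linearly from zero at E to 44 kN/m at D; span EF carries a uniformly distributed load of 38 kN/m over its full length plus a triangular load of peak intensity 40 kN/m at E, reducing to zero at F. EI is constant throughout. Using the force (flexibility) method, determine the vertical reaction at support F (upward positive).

Release continuity at E by inserting a hinge; the redundant is the internal moment M_E. The primary structure is two simply-supported spans DE and EF.
Rotations at E on the released spans (each span's end-slope, ×1/EI):
  span DE: triangular load, peak 44: 7w₀L³/(360EI) = 1139/EI
  span EF: UDL 38: wL³/(24EI) = 62.23/EI
  span EF: triangular load, peak 40: w₀L³/(45EI) = 34.94/EI
  relative rotation θ_0 = (1139 + 97.17)/EI = 1236/EI
A unit hogging moment at E produces rotation L₁/(3EI) + L₂/(3EI) = 4.8/EI.
Slope continuity at E: θ_0 = M_E·4.8/EI, so M_E = 1236/4.8 = 257.5 kN·m (hogging).
Span EF, ΣM about F: R_E^{EF}·3.4 = 373.8 + 257.5, so R_E^{EF} = 185.7 kN and R_F = 197.2 − 185.7 = 11.54 kN.

R_F = 11.54 kN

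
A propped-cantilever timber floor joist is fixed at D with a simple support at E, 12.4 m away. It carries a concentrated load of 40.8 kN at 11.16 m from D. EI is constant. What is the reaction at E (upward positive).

R_E = 34.7 kN

Take the reaction at E as the redundant and release it; the primary structure is a cantilever fixed at D.
Free-end deflection of the primary structure under the applied loading (downward +):
  point load 40.8 at a = 11.16: Pa²(3L − a)/(6EI) = 22054/EI
Tip deflection under a unit load at E: L³/(3EI) = 635.5/EI.
The prop prevents deflection at E: R_E = δ_0/δ_{EE} = 22054/635.5 = 34.7 kN.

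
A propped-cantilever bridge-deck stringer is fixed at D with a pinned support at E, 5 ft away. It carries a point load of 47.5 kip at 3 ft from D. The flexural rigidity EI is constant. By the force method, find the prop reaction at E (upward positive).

Release the roller at E. Primary structure: cantilever fixed at D.
Free-end deflection of the primary structure under the applied loading (downward +):
  point load 47.5 at a = 3: Pa²(3L − a)/(6EI) = 855/EI
Tip deflection under a unit load at E: L³/(3EI) = 41.67/EI.
The prop prevents deflection at E: R_E = δ_0/δ_{EE} = 855/41.67 = 20.52 kip.

R_E = 20.52 kip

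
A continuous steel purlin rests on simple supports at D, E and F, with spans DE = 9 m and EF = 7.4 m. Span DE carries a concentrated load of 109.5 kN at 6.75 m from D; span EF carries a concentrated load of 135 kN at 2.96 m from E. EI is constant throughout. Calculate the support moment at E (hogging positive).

M_E = 175.3 kN·m

Take M_E as the redundant. Released structure: two simple spans DE and EF with a hinge at E.
Rotations at E on the released spans (each span's end-slope, ×1/EI):
  span DE: point load 109.5 at a = 6.75: Pab(L + a)/(6LEI) = 485.1/EI
  span EF: point load 135 at a = 2.96: Pab(L + b)/(6LEI) = 473.1/EI
  relative rotation θ_0 = (485.1 + 473.1)/EI = 958.2/EI
A unit hogging moment at E produces rotation L₁/(3EI) + L₂/(3EI) = 5.467/EI.
Compatibility: M_E·(L₁+L₂)/(3EI) = θ_0, giving M_E = 175.3 kN·m (hogging).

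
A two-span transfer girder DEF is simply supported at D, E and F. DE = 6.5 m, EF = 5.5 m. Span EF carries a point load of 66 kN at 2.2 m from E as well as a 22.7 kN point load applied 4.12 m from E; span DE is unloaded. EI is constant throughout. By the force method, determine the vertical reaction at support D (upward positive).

R_D = -5.949 kN

Release continuity at E by inserting a hinge; the redundant is the internal moment M_E. The primary structure is two simply-supported spans DE and EF.
Discontinuity in slope at E on the released structure — sum the simple-span end rotations:
  span EF: point load 66 at a = 2.2: Pab(L + b)/(6LEI) = 127.8/EI
  span EF: point load 22.7 at a = 4.12: Pab(L + b)/(6LEI) = 26.91/EI
  relative rotation θ_0 = (0 + 154.7)/EI = 154.7/EI
A unit hogging moment at E produces rotation L₁/(3EI) + L₂/(3EI) = 4/EI.
Compatibility: M_E·(L₁+L₂)/(3EI) = θ_0, giving M_E = 38.67 kN·m (hogging).
Span DE, ΣM about D with M_E applied at E: R_E^{DE}·6.5 = 0 + 38.67, so R_E^{DE} = 5.949 kN and R_D = 0 − 5.949 = -5.949 kN.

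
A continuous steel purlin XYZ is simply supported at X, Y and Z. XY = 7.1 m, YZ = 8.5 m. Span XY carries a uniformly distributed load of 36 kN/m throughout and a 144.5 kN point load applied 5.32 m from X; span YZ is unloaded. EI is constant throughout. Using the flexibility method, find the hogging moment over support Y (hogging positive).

M_Y = 180 kN·m

Release continuity at Y by inserting a hinge; the redundant is the internal moment M_Y. The primary structure is two simply-supported spans XY and YZ.
Rotations at Y on the released spans (each span's end-slope, ×1/EI):
  span XY: UDL 36: wL³/(24EI) = 536.9/EI
  span XY: point load 144.5 at a = 5.32: Pab(L + a)/(6LEI) = 398.9/EI
  relative rotation θ_0 = (935.8 + 0)/EI = 935.8/EI
A unit hogging moment at Y produces rotation L₁/(3EI) + L₂/(3EI) = 5.2/EI.
Compatibility: M_Y·(L₁+L₂)/(3EI) = θ_0, giving M_Y = 180 kN·m (hogging).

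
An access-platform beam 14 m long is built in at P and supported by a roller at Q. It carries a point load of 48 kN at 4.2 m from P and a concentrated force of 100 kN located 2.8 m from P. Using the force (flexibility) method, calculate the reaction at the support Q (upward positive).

R_Q = 11.43 kN

Remove the prop at Q; the released (primary) structure is a cantilever built in at P.
Deflection at Q on the released cantilever, summing each load's contribution:
  point load 48 at a = 4.2: Pa²(3L − a)/(6EI) = 5334/EI
  point load 100 at a = 2.8: Pa²(3L − a)/(6EI) = 5122/EI
  δ_0 = 10456/EI
Tip deflection under a unit load at Q: L³/(3EI) = 914.7/EI.
The prop prevents deflection at Q: R_Q = δ_0/δ_{QQ} = 10456/914.7 = 11.43 kN.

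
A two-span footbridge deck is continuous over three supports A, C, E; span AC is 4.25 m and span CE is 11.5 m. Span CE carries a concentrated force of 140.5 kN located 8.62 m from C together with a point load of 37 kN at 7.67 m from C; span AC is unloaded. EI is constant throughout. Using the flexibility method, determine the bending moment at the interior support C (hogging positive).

M_C = 184.5 kN·m

Insert a hinge at C; M_C is the redundant, and each span becomes simply supported.
Rotations at C on the released spans (each span's end-slope, ×1/EI):
  span CE: point load 140.5 at a = 8.62: Pab(L + b)/(6LEI) = 726.9/EI
  span CE: point load 37 at a = 7.67: Pab(L + b)/(6LEI) = 241.5/EI
  relative rotation θ_0 = (0 + 968.4)/EI = 968.4/EI
A unit hogging moment at C produces rotation L₁/(3EI) + L₂/(3EI) = 5.25/EI.
Compatibility: M_C·(L₁+L₂)/(3EI) = θ_0, giving M_C = 184.5 kN·m (hogging).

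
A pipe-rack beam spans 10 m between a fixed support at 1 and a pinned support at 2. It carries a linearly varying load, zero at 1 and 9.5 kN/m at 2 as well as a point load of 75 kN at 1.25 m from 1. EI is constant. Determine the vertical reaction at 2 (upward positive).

R_2 = 27.81 kN

Release the roller at 2. Primary structure: cantilever fixed at 1.
Deflection at 2 on the released cantilever, summing each load's contribution:
  triangular load, peak 9.5 at the free end: 11w₀L⁴/(120EI) = 8708/EI
  point load 75 at a = 1.25: Pa²(3L − a)/(6EI) = 561.5/EI
  δ_0 = 9270/EI
Tip deflection under a unit load at 2: L³/(3EI) = 333.3/EI.
The prop prevents deflection at 2: R_2 = δ_0/δ_{22} = 9270/333.3 = 27.81 kN.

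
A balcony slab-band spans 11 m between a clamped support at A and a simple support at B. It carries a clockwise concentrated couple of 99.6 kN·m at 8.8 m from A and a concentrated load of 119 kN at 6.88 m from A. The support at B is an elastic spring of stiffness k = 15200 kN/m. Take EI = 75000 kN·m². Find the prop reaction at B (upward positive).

Take the reaction at B as the redundant and release it; the primary structure is a cantilever fixed at A.
Deflection at B on the released cantilever, summing each load's contribution:
  clockwise couple 99.6 at a = 8.8: M₀a(2L − a)/(2EI) = 5785/EI
  point load 119 at a = 6.88: Pa²(3L − a)/(6EI) = 24521/EI
  δ_0 = 30306/EI
Tip deflection under a unit load at B: L³/(3EI) = 443.7/EI.
With EI = 75000 kN·m²: δ_0 = 0.40408 m and δ_{BB} = 0.005916 m/kN.
Compatibility — the spring shortens by R_B/k under the reaction it provides: δ_0 − R_B·δ_{BB} = R_B/k. With 1/k = 0.000066 m/kN, R_B = δ_0 / (δ_{BB} + 1/k) = 0.40408 / (0.005916 + 0.000066) = 67.56 kN.

R_B = 67.56 kN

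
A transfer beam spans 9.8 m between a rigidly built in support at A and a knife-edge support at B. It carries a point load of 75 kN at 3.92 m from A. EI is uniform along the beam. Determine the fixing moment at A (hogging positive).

M_A = 141.1 kN·m

Take the reaction at B as the redundant and release it; the primary structure is a cantilever fixed at A.
Free-end deflection of the primary structure under the applied loading (downward +):
  point load 75 at a = 3.92: Pa²(3L − a)/(6EI) = 4894/EI
Tip deflection under a unit load at B: L³/(3EI) = 313.7/EI.
Compatibility at B: δ_0 − R_B·δ_{BB} = 0, so R_B = 4894/313.7 = 15.6 kN.
Moment equilibrium about A: M_A = Σ(load moments about A) − R_B·L = 294 − 15.6×9.8 = 141.1 kN·m.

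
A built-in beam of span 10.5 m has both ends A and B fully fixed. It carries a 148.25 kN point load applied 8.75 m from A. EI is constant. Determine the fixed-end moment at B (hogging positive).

M_B = 180.2 kN·m

Release both end moments; the primary structure is a simply-supported span AB with redundants M_A and M_B.
Simple-span end rotations at A and B under the given loads:
  at A: point load 148.25 at a = 8.75: Pab(L + b)/(6LEI) = 441.4/EI
  at B: point load 148.25 at a = 8.75: Pab(L + a)/(6LEI) = 693.6/EI
  θ_A0 = 441.4/EI,  θ_B0 = 693.6/EI
Flexibility coefficients: a unit moment at one end gives L/(3EI) there and L/(6EI) at the far end, so f₁₁ = f₂₂ = 3.5/EI and f₁₂ = f₂₁ = 1.75/EI.
Compatibility — zero rotation at each built-in end:
  3.5 M_A + 1.75 M_B = 441.4
  1.75 M_A + 3.5 M_B = 693.6
Solving the pair gives M_A = 36.03 kN·m and M_B = 180.2 kN·m (hogging).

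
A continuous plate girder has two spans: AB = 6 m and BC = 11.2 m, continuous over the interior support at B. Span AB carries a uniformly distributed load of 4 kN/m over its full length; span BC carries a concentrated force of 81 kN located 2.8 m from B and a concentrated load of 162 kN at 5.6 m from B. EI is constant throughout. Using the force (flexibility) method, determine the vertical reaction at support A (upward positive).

R_A = -42.12 kN

Insert a hinge at B; M_B is the redundant, and each span becomes simply supported.
Rotations at B on the released spans (each span's end-slope, ×1/EI):
  span AB: UDL 4: wL³/(24EI) = 36/EI
  span BC: point load 81 at a = 2.8: Pab(L + b)/(6LEI) = 555.7/EI
  span BC: point load 162 at a = 5.6: Pab(L + b)/(6LEI) = 1270/EI
  relative rotation θ_0 = (36 + 1826)/EI = 1862/EI
A unit hogging moment at B produces rotation L₁/(3EI) + L₂/(3EI) = 5.733/EI.
Compatibility: M_B·(L₁+L₂)/(3EI) = θ_0, giving M_B = 324.7 kN·m (hogging).
Span AB, ΣM about A with M_B applied at B: R_B^{AB}·6 = 72 + 324.7, so R_B^{AB} = 66.12 kN and R_A = 24 − 66.12 = -42.12 kN.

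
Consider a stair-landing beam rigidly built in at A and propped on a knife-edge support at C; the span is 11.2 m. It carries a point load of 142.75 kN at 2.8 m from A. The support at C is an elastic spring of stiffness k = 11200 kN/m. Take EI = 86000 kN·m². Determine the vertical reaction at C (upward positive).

R_C = 12.07 kN

Choose R_C as the redundant. The primary structure is the cantilever fixed at A.
Deflection at C on the released cantilever, summing each load's contribution:
  point load 142.75 at a = 2.8: Pa²(3L − a)/(6EI) = 5745/EI
Tip deflection under a unit load at C: L³/(3EI) = 468.3/EI.
With EI = 86000 kN·m²: δ_0 = 0.066803 m and δ_{CC} = 0.005445 m/kN.
Compatibility — the spring shortens by R_C/k under the reaction it provides: δ_0 − R_C·δ_{CC} = R_C/k. With 1/k = 0.000089 m/kN, R_C = δ_0 / (δ_{CC} + 1/k) = 0.066803 / (0.005445 + 0.000089) = 12.07 kN.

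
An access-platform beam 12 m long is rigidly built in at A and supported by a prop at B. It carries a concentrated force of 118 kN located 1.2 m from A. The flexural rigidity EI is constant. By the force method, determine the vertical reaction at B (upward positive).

R_B = 1.711 kN

Take the reaction at B as the redundant and release it; the primary structure is a cantilever fixed at A.
Free-end deflection of the primary structure under the applied loading (downward +):
  point load 118 at a = 1.2: Pa²(3L − a)/(6EI) = 985.5/EI
Flexibility coefficient — unit upward force at B: δ_{BB} = L³/(3EI) = 576/EI.
Compatibility at B: δ_0 − R_B·δ_{BB} = 0, so R_B = 985.5/576 = 1.711 kN.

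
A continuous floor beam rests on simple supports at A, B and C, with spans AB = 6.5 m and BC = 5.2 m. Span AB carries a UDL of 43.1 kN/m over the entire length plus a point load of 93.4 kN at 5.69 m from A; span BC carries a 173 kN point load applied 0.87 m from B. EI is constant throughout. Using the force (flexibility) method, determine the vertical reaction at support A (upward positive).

Take M_B as the redundant. Released structure: two simple spans AB and BC with a hinge at B.
Rotations at B on the released spans (each span's end-slope, ×1/EI):
  span AB: UDL 43.1: wL³/(24EI) = 493.2/EI
  span AB: point load 93.4 at a = 5.69: Pab(L + a)/(6LEI) = 134.5/EI
  span BC: point load 173 at a = 0.87: Pab(L + b)/(6LEI) = 199.1/EI
  relative rotation θ_0 = (627.7 + 199.1)/EI = 826.8/EI
A unit hogging moment at B produces rotation L₁/(3EI) + L₂/(3EI) = 3.9/EI.
Slope continuity at B: θ_0 = M_B·3.9/EI, so M_B = 826.8/3.9 = 212 kN·m (hogging).
Span AB, ΣM about A with M_B applied at B: R_B^{AB}·6.5 = 1442 + 212, so R_B^{AB} = 254.5 kN and R_A = 373.6 − 254.5 = 119.1 kN.

R_A = 119.1 kN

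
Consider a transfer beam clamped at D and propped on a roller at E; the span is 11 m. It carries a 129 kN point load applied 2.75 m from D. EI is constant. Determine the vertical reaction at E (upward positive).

Remove the prop at E; the released (primary) structure is a cantilever built in at D.
Deflection at E on the released cantilever, summing each load's contribution:
  point load 129 at a = 2.75: Pa²(3L − a)/(6EI) = 4918/EI
Flexibility coefficient — unit upward force at E: δ_{EE} = L³/(3EI) = 443.7/EI.
Compatibility at E: δ_0 − R_E·δ_{EE} = 0, so R_E = 4918/443.7 = 11.09 kN.

R_E = 11.09 kN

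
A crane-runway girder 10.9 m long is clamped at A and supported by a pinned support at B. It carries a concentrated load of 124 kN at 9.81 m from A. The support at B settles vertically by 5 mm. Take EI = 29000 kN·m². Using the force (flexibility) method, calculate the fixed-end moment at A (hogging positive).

M_A = 70.57 kN·m

Choose R_B as the redundant. The primary structure is the cantilever fixed at A.
Primary-structure tip deflection at B by superposition:
  point load 124 at a = 9.81: Pa²(3L − a)/(6EI) = 45525/EI
Tip deflection under a unit load at B: L³/(3EI) = 431.7/EI.
With EI = 29000 kN·m²: δ_0 = 1.5698 m and δ_{BB} = 0.014885 m/kN.
Compatibility — the beam at B must follow the support down by 0.005 m: δ_0 − R_B·δ_{BB} = 0.005, so R_B = (1.5698 − 0.005)/0.014885 = 105.1 kN.
Moment equilibrium about A: M_A = Σ(load moments about A) − R_B·L = 1216 − 105.1×10.9 = 70.57 kN·m.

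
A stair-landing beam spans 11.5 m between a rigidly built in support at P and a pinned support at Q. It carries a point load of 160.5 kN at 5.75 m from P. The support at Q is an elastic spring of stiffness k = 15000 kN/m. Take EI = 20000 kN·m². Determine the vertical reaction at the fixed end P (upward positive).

R_P = 110.5 kN

Remove the prop at Q; the released (primary) structure is a cantilever built in at P.
Primary-structure tip deflection at Q by superposition:
  point load 160.5 at a = 5.75: Pa²(3L − a)/(6EI) = 25427/EI
Flexibility coefficient — unit upward force at Q: δ_{QQ} = L³/(3EI) = 507/EI.
With EI = 20000 kN·m²: δ_0 = 1.2714 m and δ_{QQ} = 0.025348 m/kN.
Compatibility — the spring shortens by R_Q/k under the reaction it provides: δ_0 − R_Q·δ_{QQ} = R_Q/k. With 1/k = 0.000067 m/kN, R_Q = δ_0 / (δ_{QQ} + 1/k) = 1.2714 / (0.025348 + 0.000067) = 50.02 kN.
Vertical equilibrium: R_P = ΣP − R_Q = 160.5 − 50.02 = 110.5 kN.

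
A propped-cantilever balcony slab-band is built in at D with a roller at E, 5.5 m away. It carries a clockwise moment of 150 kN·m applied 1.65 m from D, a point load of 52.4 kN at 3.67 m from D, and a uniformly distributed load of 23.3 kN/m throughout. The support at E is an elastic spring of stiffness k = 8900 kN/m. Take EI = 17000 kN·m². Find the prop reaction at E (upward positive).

Remove the prop at E; the released (primary) structure is a cantilever built in at D.
Free-end deflection of the primary structure under the applied loading (downward +):
  clockwise couple 150 at a = 1.65: M₀a(2L − a)/(2EI) = 1157/EI
  point load 52.4 at a = 3.67: Pa²(3L − a)/(6EI) = 1509/EI
  UDL 23.3: wL⁴/(8EI) = 2665/EI
  δ_0 = 5331/EI
Tip deflection under a unit load at E: L³/(3EI) = 55.46/EI.
With EI = 17000 kN·m²: δ_0 = 0.31361 m and δ_{EE} = 0.003262 m/kN.
Compatibility — the spring shortens by R_E/k under the reaction it provides: δ_0 − R_E·δ_{EE} = R_E/k. With 1/k = 0.000112 m/kN, R_E = δ_0 / (δ_{EE} + 1/k) = 0.31361 / (0.003262 + 0.000112) = 92.93 kN.

R_E = 92.93 kN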